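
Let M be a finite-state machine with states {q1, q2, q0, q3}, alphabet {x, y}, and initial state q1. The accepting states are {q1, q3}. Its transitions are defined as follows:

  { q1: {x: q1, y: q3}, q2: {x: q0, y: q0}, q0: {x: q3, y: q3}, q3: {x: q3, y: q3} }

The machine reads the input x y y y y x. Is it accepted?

Yes

start at q1
read 'x': q1 → q1
read 'y': q1 → q3
read 'y': q3 → q3
read 'y': q3 → q3
read 'y': q3 → q3
read 'x': q3 → q3
End state q3 is accepting.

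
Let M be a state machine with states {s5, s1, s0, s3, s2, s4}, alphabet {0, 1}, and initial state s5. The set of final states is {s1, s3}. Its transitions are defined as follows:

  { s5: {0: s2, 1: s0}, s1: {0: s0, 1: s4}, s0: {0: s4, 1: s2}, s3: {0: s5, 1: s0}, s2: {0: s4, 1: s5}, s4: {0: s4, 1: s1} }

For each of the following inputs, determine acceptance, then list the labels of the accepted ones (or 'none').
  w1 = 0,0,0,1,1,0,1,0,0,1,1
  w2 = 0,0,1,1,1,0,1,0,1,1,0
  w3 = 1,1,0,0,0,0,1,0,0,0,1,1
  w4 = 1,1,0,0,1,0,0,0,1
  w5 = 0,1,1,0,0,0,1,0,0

w1: s5 → s2 → s4 → s4 → s1 → s4 → s4 → s1 → s0 → s4 → s1 → s4  → end s4, rejected
w2: s5 → s2 → s4 → s1 → s4 → s1 → s0 → s2 → s4 → s1 → s4 → s4  → end s4, rejected
w3: s5 → s0 → s2 → s4 → s4 → s4 → s4 → s1 → s0 → s4 → s4 → s1 → s4  → end s4, rejected
w4: s5 → s0 → s2 → s4 → s4 → s1 → s0 → s4 → s4 → s1  → end s1, accepted
w5: s5 → s2 → s5 → s0 → s4 → s4 → s4 → s1 → s0 → s4  → end s4, rejected

w4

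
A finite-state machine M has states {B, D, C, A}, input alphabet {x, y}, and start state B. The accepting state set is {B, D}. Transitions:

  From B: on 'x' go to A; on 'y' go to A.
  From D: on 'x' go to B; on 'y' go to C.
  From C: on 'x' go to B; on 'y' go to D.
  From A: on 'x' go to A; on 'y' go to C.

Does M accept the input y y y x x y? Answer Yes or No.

B → A → C → D → B → A → C
End state C is not accepting.

No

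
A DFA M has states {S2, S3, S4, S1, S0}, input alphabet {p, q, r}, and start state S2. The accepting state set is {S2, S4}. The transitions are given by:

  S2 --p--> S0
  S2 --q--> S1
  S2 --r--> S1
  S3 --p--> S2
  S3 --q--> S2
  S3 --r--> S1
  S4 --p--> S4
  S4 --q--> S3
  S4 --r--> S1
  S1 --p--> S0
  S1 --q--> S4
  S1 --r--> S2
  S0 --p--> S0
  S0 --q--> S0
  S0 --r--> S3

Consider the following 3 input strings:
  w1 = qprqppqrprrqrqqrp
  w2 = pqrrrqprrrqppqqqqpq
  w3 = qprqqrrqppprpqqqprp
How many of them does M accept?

1

w1: Trace: S2 -q-> S1 -p-> S0 -r-> S3 -q-> S2 -p-> S0 -p-> S0 -q-> S0 -r-> S3 -p-> S2 -r-> S1 -r-> S2 -q-> S1 -r-> S2 -q-> S1 -q-> S4 -r-> S1 -p-> S0  → end S0, rejected
w2: Trace: S2 -p-> S0 -q-> S0 -r-> S3 -r-> S1 -r-> S2 -q-> S1 -p-> S0 -r-> S3 -r-> S1 -r-> S2 -q-> S1 -p-> S0 -p-> S0 -q-> S0 -q-> S0 -q-> S0 -q-> S0 -p-> S0 -q-> S0  → end S0, rejected
w3: Trace: S2 -q-> S1 -p-> S0 -r-> S3 -q-> S2 -q-> S1 -r-> S2 -r-> S1 -q-> S4 -p-> S4 -p-> S4 -p-> S4 -r-> S1 -p-> S0 -q-> S0 -q-> S0 -q-> S0 -p-> S0 -r-> S3 -p-> S2  → end S2, accepted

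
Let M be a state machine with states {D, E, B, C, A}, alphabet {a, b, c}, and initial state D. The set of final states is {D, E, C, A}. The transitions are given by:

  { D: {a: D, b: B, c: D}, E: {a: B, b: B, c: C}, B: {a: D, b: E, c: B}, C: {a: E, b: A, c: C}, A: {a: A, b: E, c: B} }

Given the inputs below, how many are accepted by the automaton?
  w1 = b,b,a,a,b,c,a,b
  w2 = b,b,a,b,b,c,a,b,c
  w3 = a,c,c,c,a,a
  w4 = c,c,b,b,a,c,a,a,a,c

w1:
  start at D
  read 'b': D → B
  read 'b': B → E
  read 'a': E → B
  read 'a': B → D
  read 'b': D → B
  read 'c': B → B
  read 'a': B → D
  read 'b': D → B
  end B, rejected
w2:
  start at D
  read 'b': D → B
  read 'b': B → E
  read 'a': E → B
  read 'b': B → E
  read 'b': E → B
  read 'c': B → B
  read 'a': B → D
  read 'b': D → B
  read 'c': B → B
  end B, rejected
w3:
  start at D
  read 'a': D → D
  read 'c': D → D
  read 'c': D → D
  read 'c': D → D
  read 'a': D → D
  read 'a': D → D
  end D, accepted
w4:
  start at D
  read 'c': D → D
  read 'c': D → D
  read 'b': D → B
  read 'b': B → E
  read 'a': E → B
  read 'c': B → B
  read 'a': B → D
  read 'a': D → D
  read 'a': D → D
  read 'c': D → D
  end D, accepted

2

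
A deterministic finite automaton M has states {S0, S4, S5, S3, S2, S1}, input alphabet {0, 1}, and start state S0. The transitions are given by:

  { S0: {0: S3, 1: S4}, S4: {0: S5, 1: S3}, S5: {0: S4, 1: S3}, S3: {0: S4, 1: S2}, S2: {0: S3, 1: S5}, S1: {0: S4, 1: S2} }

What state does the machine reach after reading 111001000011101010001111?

start at S0
read '1': S0 → S4
read '1': S4 → S3
read '1': S3 → S2
read '0': S2 → S3
read '0': S3 → S4
read '1': S4 → S3
read '0': S3 → S4
read '0': S4 → S5
read '0': S5 → S4
read '0': S4 → S5
read '1': S5 → S3
read '1': S3 → S2
read '1': S2 → S5
read '0': S5 → S4
read '1': S4 → S3
read '0': S3 → S4
read '1': S4 → S3
read '0': S3 → S4
read '0': S4 → S5
read '0': S5 → S4
read '1': S4 → S3
read '1': S3 → S2
read '1': S2 → S5
read '1': S5 → S3

S3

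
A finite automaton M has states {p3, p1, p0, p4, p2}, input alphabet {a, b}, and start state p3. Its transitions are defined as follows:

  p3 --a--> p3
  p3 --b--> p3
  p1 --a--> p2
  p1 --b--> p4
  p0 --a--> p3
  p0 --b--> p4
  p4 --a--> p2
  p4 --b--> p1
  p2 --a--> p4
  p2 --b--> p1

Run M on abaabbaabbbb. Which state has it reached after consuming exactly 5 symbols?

p3

Trace: p3 -a-> p3 -b-> p3 -a-> p3 -a-> p3 -b-> p3
After 5 symbols: p3.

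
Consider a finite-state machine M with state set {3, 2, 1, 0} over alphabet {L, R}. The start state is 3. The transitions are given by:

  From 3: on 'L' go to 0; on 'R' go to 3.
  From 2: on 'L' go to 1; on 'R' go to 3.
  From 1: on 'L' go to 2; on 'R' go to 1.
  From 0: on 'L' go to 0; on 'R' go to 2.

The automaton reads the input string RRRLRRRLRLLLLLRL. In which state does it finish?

start at 3
read 'R': 3 → 3
read 'R': 3 → 3
read 'R': 3 → 3
read 'L': 3 → 0
read 'R': 0 → 2
read 'R': 2 → 3
read 'R': 3 → 3
read 'L': 3 → 0
read 'R': 0 → 2
read 'L': 2 → 1
read 'L': 1 → 2
read 'L': 2 → 1
read 'L': 1 → 2
read 'L': 2 → 1
read 'R': 1 → 1
read 'L': 1 → 2

2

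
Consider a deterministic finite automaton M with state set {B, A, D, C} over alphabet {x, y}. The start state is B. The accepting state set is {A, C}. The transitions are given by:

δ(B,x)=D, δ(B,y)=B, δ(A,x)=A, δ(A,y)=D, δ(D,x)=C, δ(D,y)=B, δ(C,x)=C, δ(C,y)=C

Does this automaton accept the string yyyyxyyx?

No

start at B
read 'y': B → B
read 'y': B → B
read 'y': B → B
read 'y': B → B
read 'x': B → D
read 'y': D → B
read 'y': B → B
read 'x': B → D
End state D is not accepting.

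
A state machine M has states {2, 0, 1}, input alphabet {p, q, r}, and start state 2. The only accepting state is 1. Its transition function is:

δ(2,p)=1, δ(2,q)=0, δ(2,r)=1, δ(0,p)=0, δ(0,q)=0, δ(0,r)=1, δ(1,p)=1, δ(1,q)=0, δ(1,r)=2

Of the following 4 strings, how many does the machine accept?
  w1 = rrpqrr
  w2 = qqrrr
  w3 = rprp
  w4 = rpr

w1:
  start at 2
  read 'r': 2 → 1
  read 'r': 1 → 2
  read 'p': 2 → 1
  read 'q': 1 → 0
  read 'r': 0 → 1
  read 'r': 1 → 2
  end 2, rejected
w2:
  start at 2
  read 'q': 2 → 0
  read 'q': 0 → 0
  read 'r': 0 → 1
  read 'r': 1 → 2
  read 'r': 2 → 1
  end 1, accepted
w3:
  start at 2
  read 'r': 2 → 1
  read 'p': 1 → 1
  read 'r': 1 → 2
  read 'p': 2 → 1
  end 1, accepted
w4:
  start at 2
  read 'r': 2 → 1
  read 'p': 1 → 1
  read 'r': 1 → 2
  end 2, rejected

2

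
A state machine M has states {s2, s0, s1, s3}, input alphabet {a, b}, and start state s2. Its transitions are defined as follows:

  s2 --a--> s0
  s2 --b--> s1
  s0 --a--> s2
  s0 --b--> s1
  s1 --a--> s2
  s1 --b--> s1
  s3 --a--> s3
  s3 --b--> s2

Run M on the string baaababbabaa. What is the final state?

s0

s2 → s1 → s2 → s0 → s2 → s1 → s2 → s1 → s1 → s2 → s1 → s2 → s0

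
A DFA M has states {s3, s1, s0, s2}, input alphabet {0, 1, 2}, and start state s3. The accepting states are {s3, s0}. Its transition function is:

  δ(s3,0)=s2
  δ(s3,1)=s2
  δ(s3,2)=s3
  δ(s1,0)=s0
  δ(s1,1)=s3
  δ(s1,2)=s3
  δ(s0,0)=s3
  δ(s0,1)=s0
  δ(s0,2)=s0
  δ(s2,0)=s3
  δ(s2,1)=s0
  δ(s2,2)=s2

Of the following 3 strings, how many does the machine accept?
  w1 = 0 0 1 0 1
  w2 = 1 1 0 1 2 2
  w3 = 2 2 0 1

1

w1: s3 → s2 → s3 → s2 → s3 → s2  → end s2, rejected
w2: s3 → s2 → s0 → s3 → s2 → s2 → s2  → end s2, rejected
w3: s3 → s3 → s3 → s2 → s0  → end s0, accepted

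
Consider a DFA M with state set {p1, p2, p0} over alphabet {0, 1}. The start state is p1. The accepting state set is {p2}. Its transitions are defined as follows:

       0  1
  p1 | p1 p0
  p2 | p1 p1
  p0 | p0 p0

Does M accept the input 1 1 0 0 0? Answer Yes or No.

start at p1
read '1': p1 → p0
read '1': p0 → p0
read '0': p0 → p0
read '0': p0 → p0
read '0': p0 → p0
End state p0 is not accepting.

No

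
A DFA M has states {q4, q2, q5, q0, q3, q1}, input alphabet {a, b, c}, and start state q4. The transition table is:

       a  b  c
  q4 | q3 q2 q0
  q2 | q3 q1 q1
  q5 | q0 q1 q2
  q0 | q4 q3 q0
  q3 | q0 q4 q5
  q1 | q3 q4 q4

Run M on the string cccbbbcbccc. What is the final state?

q0

Trace: q4 -c-> q0 -c-> q0 -c-> q0 -b-> q3 -b-> q4 -b-> q2 -c-> q1 -b-> q4 -c-> q0 -c-> q0 -c-> q0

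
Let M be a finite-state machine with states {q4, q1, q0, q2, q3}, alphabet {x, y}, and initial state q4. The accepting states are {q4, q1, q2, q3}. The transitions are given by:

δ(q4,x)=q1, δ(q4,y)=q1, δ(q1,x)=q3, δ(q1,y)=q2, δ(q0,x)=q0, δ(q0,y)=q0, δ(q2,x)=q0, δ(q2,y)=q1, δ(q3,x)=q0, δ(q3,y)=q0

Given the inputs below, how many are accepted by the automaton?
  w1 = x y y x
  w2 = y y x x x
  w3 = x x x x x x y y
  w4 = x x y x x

1

w1: q4 → q1 → q2 → q1 → q3  → end q3, accepted
w2: q4 → q1 → q2 → q0 → q0 → q0  → end q0, rejected
w3: q4 → q1 → q3 → q0 → q0 → q0 → q0 → q0 → q0  → end q0, rejected
w4: q4 → q1 → q3 → q0 → q0 → q0  → end q0, rejected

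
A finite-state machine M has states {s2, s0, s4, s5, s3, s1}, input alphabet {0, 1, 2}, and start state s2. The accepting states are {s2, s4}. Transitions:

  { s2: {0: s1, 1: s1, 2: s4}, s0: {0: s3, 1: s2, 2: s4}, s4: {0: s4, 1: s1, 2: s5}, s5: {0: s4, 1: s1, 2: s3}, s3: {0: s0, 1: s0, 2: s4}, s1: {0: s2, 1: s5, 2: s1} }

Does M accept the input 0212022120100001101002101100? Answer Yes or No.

start at s2
read '0': s2 → s1
read '2': s1 → s1
read '1': s1 → s5
read '2': s5 → s3
read '0': s3 → s0
read '2': s0 → s4
read '2': s4 → s5
read '1': s5 → s1
read '2': s1 → s1
read '0': s1 → s2
read '1': s2 → s1
read '0': s1 → s2
read '0': s2 → s1
read '0': s1 → s2
read '0': s2 → s1
read '1': s1 → s5
read '1': s5 → s1
read '0': s1 → s2
read '1': s2 → s1
read '0': s1 → s2
read '0': s2 → s1
read '2': s1 → s1
read '1': s1 → s5
read '0': s5 → s4
read '1': s4 → s1
read '1': s1 → s5
read '0': s5 → s4
read '0': s4 → s4
End state s4 is accepting.

Yes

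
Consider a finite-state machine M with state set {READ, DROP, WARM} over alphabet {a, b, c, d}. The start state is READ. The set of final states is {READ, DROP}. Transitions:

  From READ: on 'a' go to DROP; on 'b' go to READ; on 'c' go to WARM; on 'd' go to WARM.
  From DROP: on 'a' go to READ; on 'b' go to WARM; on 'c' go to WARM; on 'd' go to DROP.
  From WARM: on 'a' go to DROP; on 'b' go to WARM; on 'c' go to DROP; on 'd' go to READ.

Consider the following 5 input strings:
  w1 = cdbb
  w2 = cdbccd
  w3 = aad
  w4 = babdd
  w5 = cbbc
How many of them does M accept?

3

w1: READ → WARM → READ → READ → READ  → end READ, accepted
w2: READ → WARM → READ → READ → WARM → DROP → DROP  → end DROP, accepted
w3: READ → DROP → READ → WARM  → end WARM, rejected
w4: READ → READ → DROP → WARM → READ → WARM  → end WARM, rejected
w5: READ → WARM → WARM → WARM → DROP  → end DROP, accepted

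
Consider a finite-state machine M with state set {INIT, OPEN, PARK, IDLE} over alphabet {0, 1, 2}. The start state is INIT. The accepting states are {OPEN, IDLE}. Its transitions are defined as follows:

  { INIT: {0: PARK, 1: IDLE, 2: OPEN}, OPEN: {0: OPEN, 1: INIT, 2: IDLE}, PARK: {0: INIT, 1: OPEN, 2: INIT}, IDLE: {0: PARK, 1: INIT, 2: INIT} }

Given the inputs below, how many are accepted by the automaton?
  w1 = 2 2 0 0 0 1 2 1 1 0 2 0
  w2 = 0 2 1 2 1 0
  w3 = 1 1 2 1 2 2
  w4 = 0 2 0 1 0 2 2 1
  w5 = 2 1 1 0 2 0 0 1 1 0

2

w1: Trace: INIT -2-> OPEN -2-> IDLE -0-> PARK -0-> INIT -0-> PARK -1-> OPEN -2-> IDLE -1-> INIT -1-> IDLE -0-> PARK -2-> INIT -0-> PARK  → end PARK, rejected
w2: Trace: INIT -0-> PARK -2-> INIT -1-> IDLE -2-> INIT -1-> IDLE -0-> PARK  → end PARK, rejected
w3: Trace: INIT -1-> IDLE -1-> INIT -2-> OPEN -1-> INIT -2-> OPEN -2-> IDLE  → end IDLE, accepted
w4: Trace: INIT -0-> PARK -2-> INIT -0-> PARK -1-> OPEN -0-> OPEN -2-> IDLE -2-> INIT -1-> IDLE  → end IDLE, accepted
w5: Trace: INIT -2-> OPEN -1-> INIT -1-> IDLE -0-> PARK -2-> INIT -0-> PARK -0-> INIT -1-> IDLE -1-> INIT -0-> PARK  → end PARK, rejected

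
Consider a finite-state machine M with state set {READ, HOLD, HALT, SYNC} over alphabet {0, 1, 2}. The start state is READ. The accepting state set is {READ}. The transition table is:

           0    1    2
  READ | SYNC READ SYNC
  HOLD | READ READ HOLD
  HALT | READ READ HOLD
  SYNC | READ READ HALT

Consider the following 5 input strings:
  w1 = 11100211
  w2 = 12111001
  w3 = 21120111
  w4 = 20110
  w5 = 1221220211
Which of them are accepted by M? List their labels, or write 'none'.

w1, w2, w3, w5

w1: READ → READ → READ → READ → SYNC → READ → SYNC → READ → READ  → end READ, accepted
w2: READ → READ → SYNC → READ → READ → READ → SYNC → READ → READ  → end READ, accepted
w3: READ → SYNC → READ → READ → SYNC → READ → READ → READ → READ  → end READ, accepted
w4: READ → SYNC → READ → READ → READ → SYNC  → end SYNC, rejected
w5: READ → READ → SYNC → HALT → READ → SYNC → HALT → READ → SYNC → READ → READ  → end READ, accepted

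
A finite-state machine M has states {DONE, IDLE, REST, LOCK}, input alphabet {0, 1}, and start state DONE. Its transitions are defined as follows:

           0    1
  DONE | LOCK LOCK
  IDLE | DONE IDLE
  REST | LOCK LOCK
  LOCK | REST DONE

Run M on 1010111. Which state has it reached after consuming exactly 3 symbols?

LOCK

DONE → LOCK → REST → LOCK
After 3 symbols: LOCK.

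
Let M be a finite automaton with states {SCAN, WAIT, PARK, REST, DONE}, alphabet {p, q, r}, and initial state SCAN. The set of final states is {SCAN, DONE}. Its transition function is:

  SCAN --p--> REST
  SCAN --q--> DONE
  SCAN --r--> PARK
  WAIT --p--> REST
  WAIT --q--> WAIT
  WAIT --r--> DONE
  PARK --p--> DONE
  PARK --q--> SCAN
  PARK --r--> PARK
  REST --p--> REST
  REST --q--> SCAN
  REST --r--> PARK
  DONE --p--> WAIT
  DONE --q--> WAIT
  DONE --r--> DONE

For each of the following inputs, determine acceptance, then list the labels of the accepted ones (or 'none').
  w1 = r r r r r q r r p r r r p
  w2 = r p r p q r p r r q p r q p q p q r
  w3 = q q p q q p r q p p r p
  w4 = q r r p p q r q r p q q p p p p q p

w3

w1: SCAN → PARK → PARK → PARK → PARK → PARK → SCAN → PARK → PARK → DONE → DONE → DONE → DONE → WAIT  → end WAIT, rejected
w2: SCAN → PARK → DONE → DONE → WAIT → WAIT → DONE → WAIT → DONE → DONE → WAIT → REST → PARK → SCAN → REST → SCAN → REST → SCAN → PARK  → end PARK, rejected
w3: SCAN → DONE → WAIT → REST → SCAN → DONE → WAIT → DONE → WAIT → REST → REST → PARK → DONE  → end DONE, accepted
w4: SCAN → DONE → DONE → DONE → WAIT → REST → SCAN → PARK → SCAN → PARK → DONE → WAIT → WAIT → REST → REST → REST → REST → SCAN → REST  → end REST, rejected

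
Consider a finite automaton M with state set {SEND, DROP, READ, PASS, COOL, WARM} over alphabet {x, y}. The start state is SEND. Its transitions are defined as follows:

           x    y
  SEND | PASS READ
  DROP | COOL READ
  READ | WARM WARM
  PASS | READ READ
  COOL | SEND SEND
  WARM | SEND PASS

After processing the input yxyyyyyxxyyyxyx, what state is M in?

Trace: SEND -y-> READ -x-> WARM -y-> PASS -y-> READ -y-> WARM -y-> PASS -y-> READ -x-> WARM -x-> SEND -y-> READ -y-> WARM -y-> PASS -x-> READ -y-> WARM -x-> SEND

SEND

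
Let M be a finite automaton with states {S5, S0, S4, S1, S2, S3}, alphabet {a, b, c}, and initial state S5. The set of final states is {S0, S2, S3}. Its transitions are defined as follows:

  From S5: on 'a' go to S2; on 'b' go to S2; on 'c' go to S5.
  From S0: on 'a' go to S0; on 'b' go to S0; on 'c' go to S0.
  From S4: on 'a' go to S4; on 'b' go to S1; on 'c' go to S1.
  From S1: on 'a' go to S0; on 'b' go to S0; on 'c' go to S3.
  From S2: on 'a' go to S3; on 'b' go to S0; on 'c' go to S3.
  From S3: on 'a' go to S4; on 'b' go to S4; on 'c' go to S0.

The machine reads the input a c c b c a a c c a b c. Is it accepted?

Yes

Trace: S5 -a-> S2 -c-> S3 -c-> S0 -b-> S0 -c-> S0 -a-> S0 -a-> S0 -c-> S0 -c-> S0 -a-> S0 -b-> S0 -c-> S0
End state S0 is accepting.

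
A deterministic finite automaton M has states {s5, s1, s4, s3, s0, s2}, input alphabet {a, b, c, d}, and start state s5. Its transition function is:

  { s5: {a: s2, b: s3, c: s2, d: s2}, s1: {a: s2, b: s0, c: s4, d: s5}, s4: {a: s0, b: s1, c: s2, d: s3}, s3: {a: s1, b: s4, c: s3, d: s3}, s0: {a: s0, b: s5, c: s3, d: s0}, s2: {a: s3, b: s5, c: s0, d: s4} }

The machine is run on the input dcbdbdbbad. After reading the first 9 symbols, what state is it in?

s1

s5 → s2 → s0 → s5 → s2 → s5 → s2 → s5 → s3 → s1
After 9 symbols: s1.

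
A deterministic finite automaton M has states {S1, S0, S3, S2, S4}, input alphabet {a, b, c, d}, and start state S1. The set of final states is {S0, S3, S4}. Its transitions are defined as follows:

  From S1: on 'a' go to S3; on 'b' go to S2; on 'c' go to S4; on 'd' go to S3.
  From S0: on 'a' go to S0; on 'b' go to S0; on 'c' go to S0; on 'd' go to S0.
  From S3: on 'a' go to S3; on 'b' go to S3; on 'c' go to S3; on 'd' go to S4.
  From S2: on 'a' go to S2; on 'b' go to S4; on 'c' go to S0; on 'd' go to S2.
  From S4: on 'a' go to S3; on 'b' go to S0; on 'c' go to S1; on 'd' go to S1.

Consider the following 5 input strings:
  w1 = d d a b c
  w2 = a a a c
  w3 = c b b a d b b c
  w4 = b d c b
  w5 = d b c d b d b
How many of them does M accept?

w1: S1 → S3 → S4 → S3 → S3 → S3  → end S3, accepted
w2: S1 → S3 → S3 → S3 → S3  → end S3, accepted
w3: S1 → S4 → S0 → S0 → S0 → S0 → S0 → S0 → S0  → end S0, accepted
w4: S1 → S2 → S2 → S0 → S0  → end S0, accepted
w5: S1 → S3 → S3 → S3 → S4 → S0 → S0 → S0  → end S0, accepted

5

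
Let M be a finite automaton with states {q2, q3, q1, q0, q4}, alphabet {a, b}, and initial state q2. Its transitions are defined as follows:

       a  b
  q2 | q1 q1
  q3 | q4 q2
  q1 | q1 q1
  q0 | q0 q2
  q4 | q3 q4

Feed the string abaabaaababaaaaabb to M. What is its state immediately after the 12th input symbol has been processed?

q1

Trace: q2 -a-> q1 -b-> q1 -a-> q1 -a-> q1 -b-> q1 -a-> q1 -a-> q1 -a-> q1 -b-> q1 -a-> q1 -b-> q1 -a-> q1
After 12 symbols: q1.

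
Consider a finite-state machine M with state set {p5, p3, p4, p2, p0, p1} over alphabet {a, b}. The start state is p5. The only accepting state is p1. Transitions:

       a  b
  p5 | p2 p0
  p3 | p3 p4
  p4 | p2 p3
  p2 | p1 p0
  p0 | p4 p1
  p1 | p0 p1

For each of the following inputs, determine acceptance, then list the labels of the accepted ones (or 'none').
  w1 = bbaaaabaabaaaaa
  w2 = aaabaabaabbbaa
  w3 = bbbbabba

w2

w1: p5 → p0 → p1 → p0 → p4 → p2 → p1 → p1 → p0 → p4 → p3 → p3 → p3 → p3 → p3 → p3  → end p3, rejected
w2: p5 → p2 → p1 → p0 → p1 → p0 → p4 → p3 → p3 → p3 → p4 → p3 → p4 → p2 → p1  → end p1, accepted
w3: p5 → p0 → p1 → p1 → p1 → p0 → p1 → p1 → p0  → end p0, rejected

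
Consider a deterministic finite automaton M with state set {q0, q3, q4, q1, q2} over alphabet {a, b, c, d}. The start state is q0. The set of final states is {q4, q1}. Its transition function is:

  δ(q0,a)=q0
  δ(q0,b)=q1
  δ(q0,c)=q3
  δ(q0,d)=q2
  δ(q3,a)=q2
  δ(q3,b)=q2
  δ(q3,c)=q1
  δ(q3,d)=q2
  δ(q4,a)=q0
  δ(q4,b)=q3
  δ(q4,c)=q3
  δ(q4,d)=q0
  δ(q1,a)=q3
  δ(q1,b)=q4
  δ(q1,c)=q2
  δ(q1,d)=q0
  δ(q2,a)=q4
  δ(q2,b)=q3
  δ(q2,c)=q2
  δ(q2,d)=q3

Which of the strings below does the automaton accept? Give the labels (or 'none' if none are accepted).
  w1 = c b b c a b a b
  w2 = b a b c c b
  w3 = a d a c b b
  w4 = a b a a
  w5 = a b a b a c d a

w1: Trace: q0 -c-> q3 -b-> q2 -b-> q3 -c-> q1 -a-> q3 -b-> q2 -a-> q4 -b-> q3  → end q3, rejected
w2: Trace: q0 -b-> q1 -a-> q3 -b-> q2 -c-> q2 -c-> q2 -b-> q3  → end q3, rejected
w3: Trace: q0 -a-> q0 -d-> q2 -a-> q4 -c-> q3 -b-> q2 -b-> q3  → end q3, rejected
w4: Trace: q0 -a-> q0 -b-> q1 -a-> q3 -a-> q2  → end q2, rejected
w5: Trace: q0 -a-> q0 -b-> q1 -a-> q3 -b-> q2 -a-> q4 -c-> q3 -d-> q2 -a-> q4  → end q4, accepted

w5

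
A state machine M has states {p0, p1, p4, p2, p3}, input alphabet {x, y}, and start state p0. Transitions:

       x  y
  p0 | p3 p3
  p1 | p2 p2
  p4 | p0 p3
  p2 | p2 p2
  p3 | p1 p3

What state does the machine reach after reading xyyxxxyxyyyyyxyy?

p2

Trace: p0 -x-> p3 -y-> p3 -y-> p3 -x-> p1 -x-> p2 -x-> p2 -y-> p2 -x-> p2 -y-> p2 -y-> p2 -y-> p2 -y-> p2 -y-> p2 -x-> p2 -y-> p2 -y-> p2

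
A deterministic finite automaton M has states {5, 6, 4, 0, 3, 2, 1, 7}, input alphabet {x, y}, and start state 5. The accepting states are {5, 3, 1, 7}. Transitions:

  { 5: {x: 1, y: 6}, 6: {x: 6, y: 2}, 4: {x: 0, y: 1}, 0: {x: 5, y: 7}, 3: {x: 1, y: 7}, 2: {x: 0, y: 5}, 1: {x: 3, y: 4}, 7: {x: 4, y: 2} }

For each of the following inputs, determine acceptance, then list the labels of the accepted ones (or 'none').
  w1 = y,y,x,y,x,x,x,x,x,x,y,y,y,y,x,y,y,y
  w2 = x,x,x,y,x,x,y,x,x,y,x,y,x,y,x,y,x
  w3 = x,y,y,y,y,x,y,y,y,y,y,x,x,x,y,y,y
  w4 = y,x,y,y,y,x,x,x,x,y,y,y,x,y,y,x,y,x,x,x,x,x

w1, w4

w1: Trace: 5 -y-> 6 -y-> 2 -x-> 0 -y-> 7 -x-> 4 -x-> 0 -x-> 5 -x-> 1 -x-> 3 -x-> 1 -y-> 4 -y-> 1 -y-> 4 -y-> 1 -x-> 3 -y-> 7 -y-> 2 -y-> 5  → end 5, accepted
w2: Trace: 5 -x-> 1 -x-> 3 -x-> 1 -y-> 4 -x-> 0 -x-> 5 -y-> 6 -x-> 6 -x-> 6 -y-> 2 -x-> 0 -y-> 7 -x-> 4 -y-> 1 -x-> 3 -y-> 7 -x-> 4  → end 4, rejected
w3: Trace: 5 -x-> 1 -y-> 4 -y-> 1 -y-> 4 -y-> 1 -x-> 3 -y-> 7 -y-> 2 -y-> 5 -y-> 6 -y-> 2 -x-> 0 -x-> 5 -x-> 1 -y-> 4 -y-> 1 -y-> 4  → end 4, rejected
w4: Trace: 5 -y-> 6 -x-> 6 -y-> 2 -y-> 5 -y-> 6 -x-> 6 -x-> 6 -x-> 6 -x-> 6 -y-> 2 -y-> 5 -y-> 6 -x-> 6 -y-> 2 -y-> 5 -x-> 1 -y-> 4 -x-> 0 -x-> 5 -x-> 1 -x-> 3 -x-> 1  → end 1, accepted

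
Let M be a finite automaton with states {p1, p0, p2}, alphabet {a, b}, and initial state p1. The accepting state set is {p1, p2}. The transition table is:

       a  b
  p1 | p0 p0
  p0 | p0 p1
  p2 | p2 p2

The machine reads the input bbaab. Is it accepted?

Trace: p1 -b-> p0 -b-> p1 -a-> p0 -a-> p0 -b-> p1
End state p1 is accepting.

Yes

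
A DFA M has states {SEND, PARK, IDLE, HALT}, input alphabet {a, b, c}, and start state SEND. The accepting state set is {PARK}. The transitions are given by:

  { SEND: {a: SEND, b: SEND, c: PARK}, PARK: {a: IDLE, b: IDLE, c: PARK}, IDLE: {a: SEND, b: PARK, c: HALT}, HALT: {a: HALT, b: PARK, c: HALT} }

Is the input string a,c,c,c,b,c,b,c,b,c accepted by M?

start at SEND
read 'a': SEND → SEND
read 'c': SEND → PARK
read 'c': PARK → PARK
read 'c': PARK → PARK
read 'b': PARK → IDLE
read 'c': IDLE → HALT
read 'b': HALT → PARK
read 'c': PARK → PARK
read 'b': PARK → IDLE
read 'c': IDLE → HALT
End state HALT is not accepting.

No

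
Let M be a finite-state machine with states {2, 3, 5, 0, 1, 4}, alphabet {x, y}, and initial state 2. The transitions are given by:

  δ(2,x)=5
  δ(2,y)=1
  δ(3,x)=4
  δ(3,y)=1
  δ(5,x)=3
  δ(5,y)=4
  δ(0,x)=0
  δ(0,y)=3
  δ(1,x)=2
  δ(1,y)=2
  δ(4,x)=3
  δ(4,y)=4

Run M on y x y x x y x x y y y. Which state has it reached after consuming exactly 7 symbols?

3

2 → 1 → 2 → 1 → 2 → 5 → 4 → 3
After 7 symbols: 3.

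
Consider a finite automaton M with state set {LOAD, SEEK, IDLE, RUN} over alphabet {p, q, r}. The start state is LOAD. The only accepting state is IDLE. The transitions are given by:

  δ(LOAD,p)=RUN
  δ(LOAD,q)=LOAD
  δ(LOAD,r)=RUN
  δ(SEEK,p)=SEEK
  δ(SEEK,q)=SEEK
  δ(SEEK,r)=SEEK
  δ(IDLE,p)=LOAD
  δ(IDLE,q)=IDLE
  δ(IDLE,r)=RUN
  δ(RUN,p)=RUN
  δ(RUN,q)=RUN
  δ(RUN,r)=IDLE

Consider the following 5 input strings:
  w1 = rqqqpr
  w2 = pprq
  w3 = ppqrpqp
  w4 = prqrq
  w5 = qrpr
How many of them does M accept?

w1: LOAD → RUN → RUN → RUN → RUN → RUN → IDLE  → end IDLE, accepted
w2: LOAD → RUN → RUN → IDLE → IDLE  → end IDLE, accepted
w3: LOAD → RUN → RUN → RUN → IDLE → LOAD → LOAD → RUN  → end RUN, rejected
w4: LOAD → RUN → IDLE → IDLE → RUN → RUN  → end RUN, rejected
w5: LOAD → LOAD → RUN → RUN → IDLE  → end IDLE, accepted

3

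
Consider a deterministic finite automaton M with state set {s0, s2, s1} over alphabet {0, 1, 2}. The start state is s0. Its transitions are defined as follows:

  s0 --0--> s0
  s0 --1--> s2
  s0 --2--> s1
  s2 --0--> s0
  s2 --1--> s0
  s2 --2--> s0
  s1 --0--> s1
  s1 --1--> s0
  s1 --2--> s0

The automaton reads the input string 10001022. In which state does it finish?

Trace: s0 -1-> s2 -0-> s0 -0-> s0 -0-> s0 -1-> s2 -0-> s0 -2-> s1 -2-> s0

s0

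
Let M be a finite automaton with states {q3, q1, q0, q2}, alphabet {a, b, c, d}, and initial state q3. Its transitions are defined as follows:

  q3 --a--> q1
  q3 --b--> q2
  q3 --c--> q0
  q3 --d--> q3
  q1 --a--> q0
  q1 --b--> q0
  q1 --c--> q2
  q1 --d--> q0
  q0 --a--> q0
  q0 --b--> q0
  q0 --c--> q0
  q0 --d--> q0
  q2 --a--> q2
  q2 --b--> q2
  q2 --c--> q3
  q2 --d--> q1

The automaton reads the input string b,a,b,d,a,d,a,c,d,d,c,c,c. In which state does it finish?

q0

q3 → q2 → q2 → q2 → q1 → q0 → q0 → q0 → q0 → q0 → q0 → q0 → q0 → q0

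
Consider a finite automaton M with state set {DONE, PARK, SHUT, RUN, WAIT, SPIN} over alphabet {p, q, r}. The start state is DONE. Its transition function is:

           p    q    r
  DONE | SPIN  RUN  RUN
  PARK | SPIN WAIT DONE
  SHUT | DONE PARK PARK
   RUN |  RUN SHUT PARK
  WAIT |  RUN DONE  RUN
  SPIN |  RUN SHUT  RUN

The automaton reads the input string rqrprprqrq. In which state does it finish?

SHUT

start at DONE
read 'r': DONE → RUN
read 'q': RUN → SHUT
read 'r': SHUT → PARK
read 'p': PARK → SPIN
read 'r': SPIN → RUN
read 'p': RUN → RUN
read 'r': RUN → PARK
read 'q': PARK → WAIT
read 'r': WAIT → RUN
read 'q': RUN → SHUT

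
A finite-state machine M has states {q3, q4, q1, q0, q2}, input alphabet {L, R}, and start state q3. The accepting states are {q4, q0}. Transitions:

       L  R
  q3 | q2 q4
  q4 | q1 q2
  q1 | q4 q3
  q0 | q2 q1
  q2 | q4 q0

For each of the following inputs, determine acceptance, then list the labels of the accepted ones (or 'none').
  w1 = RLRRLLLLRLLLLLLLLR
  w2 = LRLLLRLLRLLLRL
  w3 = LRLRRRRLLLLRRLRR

w1:
  start at q3
  read 'R': q3 → q4
  read 'L': q4 → q1
  read 'R': q1 → q3
  read 'R': q3 → q4
  read 'L': q4 → q1
  read 'L': q1 → q4
  read 'L': q4 → q1
  read 'L': q1 → q4
  read 'R': q4 → q2
  read 'L': q2 → q4
  read 'L': q4 → q1
  read 'L': q1 → q4
  read 'L': q4 → q1
  read 'L': q1 → q4
  read 'L': q4 → q1
  read 'L': q1 → q4
  read 'L': q4 → q1
  read 'R': q1 → q3
  end q3, rejected
w2:
  start at q3
  read 'L': q3 → q2
  read 'R': q2 → q0
  read 'L': q0 → q2
  read 'L': q2 → q4
  read 'L': q4 → q1
  read 'R': q1 → q3
  read 'L': q3 → q2
  read 'L': q2 → q4
  read 'R': q4 → q2
  read 'L': q2 → q4
  read 'L': q4 → q1
  read 'L': q1 → q4
  read 'R': q4 → q2
  read 'L': q2 → q4
  end q4, accepted
w3:
  start at q3
  read 'L': q3 → q2
  read 'R': q2 → q0
  read 'L': q0 → q2
  read 'R': q2 → q0
  read 'R': q0 → q1
  read 'R': q1 → q3
  read 'R': q3 → q4
  read 'L': q4 → q1
  read 'L': q1 → q4
  read 'L': q4 → q1
  read 'L': q1 → q4
  read 'R': q4 → q2
  read 'R': q2 → q0
  read 'L': q0 → q2
  read 'R': q2 → q0
  read 'R': q0 → q1
  end q1, rejected

w2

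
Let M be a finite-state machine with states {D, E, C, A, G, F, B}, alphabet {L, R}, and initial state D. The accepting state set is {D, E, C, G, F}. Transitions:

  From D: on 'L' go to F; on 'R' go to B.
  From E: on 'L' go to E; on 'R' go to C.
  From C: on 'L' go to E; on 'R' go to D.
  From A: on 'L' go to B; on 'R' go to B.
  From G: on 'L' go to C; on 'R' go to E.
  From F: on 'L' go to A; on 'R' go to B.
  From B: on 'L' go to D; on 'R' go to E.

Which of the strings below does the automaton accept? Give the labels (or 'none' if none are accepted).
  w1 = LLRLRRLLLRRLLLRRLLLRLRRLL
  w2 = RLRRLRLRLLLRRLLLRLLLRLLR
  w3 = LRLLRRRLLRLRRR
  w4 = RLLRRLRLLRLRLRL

w1: D → F → A → B → D → B → E → E → E → E → C → D → F → A → B → E → C → E → E → E → C → E → C → D → F → A  → end A, rejected
w2: D → B → D → B → E → E → C → E → C → E → E → E → C → D → F → A → B → E → E → E → E → C → E → E → C  → end C, accepted
w3: D → F → B → D → F → B → E → C → E → E → C → E → C → D → B  → end B, rejected
w4: D → B → D → F → B → E → E → C → E → E → C → E → C → E → C → E  → end E, accepted

w2, w4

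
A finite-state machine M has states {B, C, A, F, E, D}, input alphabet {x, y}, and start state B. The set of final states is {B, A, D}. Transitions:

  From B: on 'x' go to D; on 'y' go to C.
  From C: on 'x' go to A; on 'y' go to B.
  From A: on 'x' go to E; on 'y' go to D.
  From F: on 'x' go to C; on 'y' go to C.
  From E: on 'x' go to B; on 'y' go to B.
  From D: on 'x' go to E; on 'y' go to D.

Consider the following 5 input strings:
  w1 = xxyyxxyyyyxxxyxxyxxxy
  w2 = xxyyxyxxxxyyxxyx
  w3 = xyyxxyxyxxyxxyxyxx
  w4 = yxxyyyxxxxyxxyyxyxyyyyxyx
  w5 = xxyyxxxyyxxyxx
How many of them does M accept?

w1:
  start at B
  read 'x': B → D
  read 'x': D → E
  read 'y': E → B
  read 'y': B → C
  read 'x': C → A
  read 'x': A → E
  read 'y': E → B
  read 'y': B → C
  read 'y': C → B
  read 'y': B → C
  read 'x': C → A
  read 'x': A → E
  read 'x': E → B
  read 'y': B → C
  read 'x': C → A
  read 'x': A → E
  read 'y': E → B
  read 'x': B → D
  read 'x': D → E
  read 'x': E → B
  read 'y': B → C
  end C, rejected
w2:
  start at B
  read 'x': B → D
  read 'x': D → E
  read 'y': E → B
  read 'y': B → C
  read 'x': C → A
  read 'y': A → D
  read 'x': D → E
  read 'x': E → B
  read 'x': B → D
  read 'x': D → E
  read 'y': E → B
  read 'y': B → C
  read 'x': C → A
  read 'x': A → E
  read 'y': E → B
  read 'x': B → D
  end D, accepted
w3:
  start at B
  read 'x': B → D
  read 'y': D → D
  read 'y': D → D
  read 'x': D → E
  read 'x': E → B
  read 'y': B → C
  read 'x': C → A
  read 'y': A → D
  read 'x': D → E
  read 'x': E → B
  read 'y': B → C
  read 'x': C → A
  read 'x': A → E
  read 'y': E → B
  read 'x': B → D
  read 'y': D → D
  read 'x': D → E
  read 'x': E → B
  end B, accepted
w4:
  start at B
  read 'y': B → C
  read 'x': C → A
  read 'x': A → E
  read 'y': E → B
  read 'y': B → C
  read 'y': C → B
  read 'x': B → D
  read 'x': D → E
  read 'x': E → B
  read 'x': B → D
  read 'y': D → D
  read 'x': D → E
  read 'x': E → B
  read 'y': B → C
  read 'y': C → B
  read 'x': B → D
  read 'y': D → D
  read 'x': D → E
  read 'y': E → B
  read 'y': B → C
  read 'y': C → B
  read 'y': B → C
  read 'x': C → A
  read 'y': A → D
  read 'x': D → E
  end E, rejected
w5:
  start at B
  read 'x': B → D
  read 'x': D → E
  read 'y': E → B
  read 'y': B → C
  read 'x': C → A
  read 'x': A → E
  read 'x': E → B
  read 'y': B → C
  read 'y': C → B
  read 'x': B → D
  read 'x': D → E
  read 'y': E → B
  read 'x': B → D
  read 'x': D → E
  end E, rejected

2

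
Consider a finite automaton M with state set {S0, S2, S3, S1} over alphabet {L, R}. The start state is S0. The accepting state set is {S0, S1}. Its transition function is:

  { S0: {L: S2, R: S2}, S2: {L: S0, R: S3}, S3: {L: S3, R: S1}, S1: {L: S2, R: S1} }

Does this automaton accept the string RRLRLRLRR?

start at S0
read 'R': S0 → S2
read 'R': S2 → S3
read 'L': S3 → S3
read 'R': S3 → S1
read 'L': S1 → S2
read 'R': S2 → S3
read 'L': S3 → S3
read 'R': S3 → S1
read 'R': S1 → S1
End state S1 is accepting.

Yes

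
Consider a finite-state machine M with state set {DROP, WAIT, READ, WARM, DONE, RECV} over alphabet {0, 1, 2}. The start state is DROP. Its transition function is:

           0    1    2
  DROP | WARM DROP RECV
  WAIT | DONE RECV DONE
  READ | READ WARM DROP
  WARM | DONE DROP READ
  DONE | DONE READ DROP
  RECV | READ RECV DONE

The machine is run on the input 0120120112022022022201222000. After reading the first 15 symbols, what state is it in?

DROP

Trace: DROP -0-> WARM -1-> DROP -2-> RECV -0-> READ -1-> WARM -2-> READ -0-> READ -1-> WARM -1-> DROP -2-> RECV -0-> READ -2-> DROP -2-> RECV -0-> READ -2-> DROP
After 15 symbols: DROP.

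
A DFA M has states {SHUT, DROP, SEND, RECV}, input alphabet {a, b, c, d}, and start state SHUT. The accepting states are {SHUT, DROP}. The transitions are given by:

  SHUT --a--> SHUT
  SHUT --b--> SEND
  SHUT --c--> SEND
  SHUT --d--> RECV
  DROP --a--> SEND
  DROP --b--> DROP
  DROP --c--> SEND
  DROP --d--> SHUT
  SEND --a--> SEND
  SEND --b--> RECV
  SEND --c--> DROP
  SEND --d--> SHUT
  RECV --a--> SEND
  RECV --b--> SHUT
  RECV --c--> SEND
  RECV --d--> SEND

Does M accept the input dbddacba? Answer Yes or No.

No

Trace: SHUT -d-> RECV -b-> SHUT -d-> RECV -d-> SEND -a-> SEND -c-> DROP -b-> DROP -a-> SEND
End state SEND is not accepting.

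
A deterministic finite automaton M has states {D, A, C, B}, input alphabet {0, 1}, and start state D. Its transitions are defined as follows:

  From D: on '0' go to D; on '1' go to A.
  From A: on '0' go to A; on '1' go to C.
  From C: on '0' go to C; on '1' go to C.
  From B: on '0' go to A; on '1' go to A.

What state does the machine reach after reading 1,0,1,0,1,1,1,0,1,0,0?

Trace: D -1-> A -0-> A -1-> C -0-> C -1-> C -1-> C -1-> C -0-> C -1-> C -0-> C -0-> C

C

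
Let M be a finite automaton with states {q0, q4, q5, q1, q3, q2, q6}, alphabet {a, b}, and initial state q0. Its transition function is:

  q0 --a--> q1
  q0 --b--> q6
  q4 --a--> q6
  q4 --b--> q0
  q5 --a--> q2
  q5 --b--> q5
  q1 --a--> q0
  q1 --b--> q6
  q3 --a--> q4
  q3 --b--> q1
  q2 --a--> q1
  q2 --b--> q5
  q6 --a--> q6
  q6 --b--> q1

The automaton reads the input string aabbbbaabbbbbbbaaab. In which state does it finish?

Trace: q0 -a-> q1 -a-> q0 -b-> q6 -b-> q1 -b-> q6 -b-> q1 -a-> q0 -a-> q1 -b-> q6 -b-> q1 -b-> q6 -b-> q1 -b-> q6 -b-> q1 -b-> q6 -a-> q6 -a-> q6 -a-> q6 -b-> q1

q1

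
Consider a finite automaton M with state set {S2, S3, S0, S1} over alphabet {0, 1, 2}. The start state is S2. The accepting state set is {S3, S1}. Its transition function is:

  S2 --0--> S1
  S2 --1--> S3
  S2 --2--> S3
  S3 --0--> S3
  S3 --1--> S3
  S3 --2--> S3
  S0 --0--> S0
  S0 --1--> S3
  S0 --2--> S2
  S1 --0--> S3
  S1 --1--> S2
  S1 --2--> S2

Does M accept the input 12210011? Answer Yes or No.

S2 → S3 → S3 → S3 → S3 → S3 → S3 → S3 → S3
End state S3 is accepting.

Yes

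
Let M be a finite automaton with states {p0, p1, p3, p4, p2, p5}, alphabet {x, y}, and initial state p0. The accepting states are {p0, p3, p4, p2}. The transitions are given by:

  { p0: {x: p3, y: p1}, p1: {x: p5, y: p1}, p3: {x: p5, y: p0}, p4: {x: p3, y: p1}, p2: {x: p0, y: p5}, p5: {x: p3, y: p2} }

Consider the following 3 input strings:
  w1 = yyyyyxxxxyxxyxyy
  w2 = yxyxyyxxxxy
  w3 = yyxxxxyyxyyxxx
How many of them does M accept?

2

w1:
  start at p0
  read 'y': p0 → p1
  read 'y': p1 → p1
  read 'y': p1 → p1
  read 'y': p1 → p1
  read 'y': p1 → p1
  read 'x': p1 → p5
  read 'x': p5 → p3
  read 'x': p3 → p5
  read 'x': p5 → p3
  read 'y': p3 → p0
  read 'x': p0 → p3
  read 'x': p3 → p5
  read 'y': p5 → p2
  read 'x': p2 → p0
  read 'y': p0 → p1
  read 'y': p1 → p1
  end p1, rejected
w2:
  start at p0
  read 'y': p0 → p1
  read 'x': p1 → p5
  read 'y': p5 → p2
  read 'x': p2 → p0
  read 'y': p0 → p1
  read 'y': p1 → p1
  read 'x': p1 → p5
  read 'x': p5 → p3
  read 'x': p3 → p5
  read 'x': p5 → p3
  read 'y': p3 → p0
  end p0, accepted
w3:
  start at p0
  read 'y': p0 → p1
  read 'y': p1 → p1
  read 'x': p1 → p5
  read 'x': p5 → p3
  read 'x': p3 → p5
  read 'x': p5 → p3
  read 'y': p3 → p0
  read 'y': p0 → p1
  read 'x': p1 → p5
  read 'y': p5 → p2
  read 'y': p2 → p5
  read 'x': p5 → p3
  read 'x': p3 → p5
  read 'x': p5 → p3
  end p3, accepted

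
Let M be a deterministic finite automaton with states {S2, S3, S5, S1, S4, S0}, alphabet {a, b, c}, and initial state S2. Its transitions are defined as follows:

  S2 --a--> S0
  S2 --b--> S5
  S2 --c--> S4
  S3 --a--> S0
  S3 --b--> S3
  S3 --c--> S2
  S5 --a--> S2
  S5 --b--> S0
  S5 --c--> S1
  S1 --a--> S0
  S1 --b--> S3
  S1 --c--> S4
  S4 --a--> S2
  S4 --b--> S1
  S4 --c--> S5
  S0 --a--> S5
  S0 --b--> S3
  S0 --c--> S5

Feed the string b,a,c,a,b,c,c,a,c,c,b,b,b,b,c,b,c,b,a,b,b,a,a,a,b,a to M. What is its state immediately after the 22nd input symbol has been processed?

S0

start at S2
read 'b': S2 → S5
read 'a': S5 → S2
read 'c': S2 → S4
read 'a': S4 → S2
read 'b': S2 → S5
read 'c': S5 → S1
read 'c': S1 → S4
read 'a': S4 → S2
read 'c': S2 → S4
read 'c': S4 → S5
read 'b': S5 → S0
read 'b': S0 → S3
read 'b': S3 → S3
read 'b': S3 → S3
read 'c': S3 → S2
read 'b': S2 → S5
read 'c': S5 → S1
read 'b': S1 → S3
read 'a': S3 → S0
read 'b': S0 → S3
read 'b': S3 → S3
read 'a': S3 → S0
After 22 symbols: S0.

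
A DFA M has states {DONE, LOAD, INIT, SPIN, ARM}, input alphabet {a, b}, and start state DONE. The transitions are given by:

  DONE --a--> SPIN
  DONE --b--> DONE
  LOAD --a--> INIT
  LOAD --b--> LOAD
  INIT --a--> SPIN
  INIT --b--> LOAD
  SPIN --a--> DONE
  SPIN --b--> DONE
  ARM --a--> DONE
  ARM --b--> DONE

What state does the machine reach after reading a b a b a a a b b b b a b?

Trace: DONE -a-> SPIN -b-> DONE -a-> SPIN -b-> DONE -a-> SPIN -a-> DONE -a-> SPIN -b-> DONE -b-> DONE -b-> DONE -b-> DONE -a-> SPIN -b-> DONE

DONE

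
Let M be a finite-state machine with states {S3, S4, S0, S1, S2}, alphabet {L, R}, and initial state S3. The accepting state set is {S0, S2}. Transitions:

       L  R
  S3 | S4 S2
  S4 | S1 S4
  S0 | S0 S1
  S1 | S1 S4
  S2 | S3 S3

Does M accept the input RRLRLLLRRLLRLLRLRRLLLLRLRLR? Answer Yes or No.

No

Trace: S3 -R-> S2 -R-> S3 -L-> S4 -R-> S4 -L-> S1 -L-> S1 -L-> S1 -R-> S4 -R-> S4 -L-> S1 -L-> S1 -R-> S4 -L-> S1 -L-> S1 -R-> S4 -L-> S1 -R-> S4 -R-> S4 -L-> S1 -L-> S1 -L-> S1 -L-> S1 -R-> S4 -L-> S1 -R-> S4 -L-> S1 -R-> S4
End state S4 is not accepting.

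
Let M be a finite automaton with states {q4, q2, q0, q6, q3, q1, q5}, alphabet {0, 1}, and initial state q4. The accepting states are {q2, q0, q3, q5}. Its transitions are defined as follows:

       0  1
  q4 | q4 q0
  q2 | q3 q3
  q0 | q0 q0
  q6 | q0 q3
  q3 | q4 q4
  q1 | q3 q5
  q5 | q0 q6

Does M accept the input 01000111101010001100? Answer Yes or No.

Trace: q4 -0-> q4 -1-> q0 -0-> q0 -0-> q0 -0-> q0 -1-> q0 -1-> q0 -1-> q0 -1-> q0 -0-> q0 -1-> q0 -0-> q0 -1-> q0 -0-> q0 -0-> q0 -0-> q0 -1-> q0 -1-> q0 -0-> q0 -0-> q0
End state q0 is accepting.

Yes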